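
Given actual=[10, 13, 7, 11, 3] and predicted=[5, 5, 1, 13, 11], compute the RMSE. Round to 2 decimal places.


MSE = 38.6000. RMSE = sqrt(38.6000) = 6.21.

6.21


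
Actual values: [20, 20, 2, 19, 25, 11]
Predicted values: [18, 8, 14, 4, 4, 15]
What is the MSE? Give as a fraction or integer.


MSE = (1/6) * ((20-18)^2=4 + (20-8)^2=144 + (2-14)^2=144 + (19-4)^2=225 + (25-4)^2=441 + (11-15)^2=16). Sum = 974. MSE = 487/3.

487/3


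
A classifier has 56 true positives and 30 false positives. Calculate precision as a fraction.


Precision = TP / (TP + FP) = 56 / 86 = 28/43.

28/43


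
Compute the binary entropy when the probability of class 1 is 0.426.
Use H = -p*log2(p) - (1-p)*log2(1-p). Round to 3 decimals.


H = -0.426*log2(0.426) - 0.574*log2(0.574) = 0.984.

0.984


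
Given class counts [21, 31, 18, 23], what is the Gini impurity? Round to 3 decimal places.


Total = 93. Proportions: 21/93, 31/93, 18/93, 23/93. sum(p_i^2) = 0.2607. Gini = 1 - 0.2607 = 0.7393, which rounds to 0.739.

0.739


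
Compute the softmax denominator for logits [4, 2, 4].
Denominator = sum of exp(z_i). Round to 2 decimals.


Denom = e^4=54.5982 + e^2=7.3891 + e^4=54.5982. Sum = 116.5855, which rounds to 116.59.

116.59


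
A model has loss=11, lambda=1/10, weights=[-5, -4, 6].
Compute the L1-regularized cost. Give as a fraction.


L1 norm = sum(|w|) = 15. J = 11 + 1/10 * 15 = 25/2.

25/2


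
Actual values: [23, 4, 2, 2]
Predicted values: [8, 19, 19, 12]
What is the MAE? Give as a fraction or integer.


MAE = (1/4) * (|23-8|=15 + |4-19|=15 + |2-19|=17 + |2-12|=10). Sum = 57. MAE = 57/4.

57/4


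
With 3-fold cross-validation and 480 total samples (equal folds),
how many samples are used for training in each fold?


Each validation fold has 480/3 = 160 samples. Training set = 480 - 160 = 320.

320


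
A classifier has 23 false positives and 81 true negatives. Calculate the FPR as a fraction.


FPR = FP / (FP + TN) = 23 / 104 = 23/104.

23/104


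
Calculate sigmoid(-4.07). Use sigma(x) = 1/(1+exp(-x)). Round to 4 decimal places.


sigma(-4.07) = 1/(1+e^(4.07)) = 1/(1+58.556963) = 1/59.556963 = 0.0168.

0.0168


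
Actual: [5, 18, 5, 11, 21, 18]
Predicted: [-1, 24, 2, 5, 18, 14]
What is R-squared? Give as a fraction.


Mean(y) = 13. SS_res = 142. SS_tot = 246. R^2 = 1 - 142/(246) = 52/123.

52/123


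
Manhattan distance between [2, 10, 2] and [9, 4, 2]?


d = sum of absolute differences: |2-9|=7 + |10-4|=6 + |2-2|=0 = 13.

13


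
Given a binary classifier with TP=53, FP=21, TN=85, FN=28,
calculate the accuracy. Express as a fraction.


Accuracy = (TP + TN) / (TP + TN + FP + FN) = (53 + 85) / 187 = 138/187.

138/187


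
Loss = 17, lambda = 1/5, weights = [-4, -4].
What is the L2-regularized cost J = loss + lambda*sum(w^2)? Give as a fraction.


L2 sq norm = sum(w^2) = 32. J = 17 + 1/5 * 32 = 117/5.

117/5


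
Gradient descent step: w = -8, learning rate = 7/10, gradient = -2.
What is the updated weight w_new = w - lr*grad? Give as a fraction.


w_new = -8 - 7/10 * -2 = -8 - -7/5 = -33/5.

-33/5


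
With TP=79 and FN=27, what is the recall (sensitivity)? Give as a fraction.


Recall = TP / (TP + FN) = 79 / 106 = 79/106.

79/106


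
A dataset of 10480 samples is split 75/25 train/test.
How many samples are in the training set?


Test set = 10480 * 25% = 2620. Training set = 10480 - 2620 = 7860.

7860


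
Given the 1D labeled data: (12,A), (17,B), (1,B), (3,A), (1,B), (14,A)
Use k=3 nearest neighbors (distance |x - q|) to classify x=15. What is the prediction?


Distances: |12-15|=3, |17-15|=2, |1-15|=14, |3-15|=12, |1-15|=14, |14-15|=1. 3 nearest: (14,A), (17,B), (12,A). Counts: {'A': 2, 'B': 1}. Majority class: A.

A


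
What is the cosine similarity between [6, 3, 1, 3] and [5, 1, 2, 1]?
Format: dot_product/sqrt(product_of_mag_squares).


dot = 38. |a|^2 = 55, |b|^2 = 31. cos = 38/sqrt(1705).

38/sqrt(1705)


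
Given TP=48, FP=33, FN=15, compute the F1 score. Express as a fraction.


Precision = 48/81 = 16/27. Recall = 48/63 = 16/21. F1 = 2*P*R/(P+R) = 2/3.

2/3


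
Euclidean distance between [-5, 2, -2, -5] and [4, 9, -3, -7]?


d = sqrt(sum of squared differences). (-5-4)^2=81, (2-9)^2=49, (-2--3)^2=1, (-5--7)^2=4. Sum = 135.

sqrt(135)


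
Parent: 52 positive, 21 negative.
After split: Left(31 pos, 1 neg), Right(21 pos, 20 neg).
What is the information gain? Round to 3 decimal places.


H(parent) = 0.8657. H(left) = 0.2006, H(right) = 0.9996. Weighted = (32/73)*0.2006 + (41/73)*0.9996 = 0.6494. IG = 0.8657 - 0.6494 = 0.2163, which rounds to 0.216.

0.216


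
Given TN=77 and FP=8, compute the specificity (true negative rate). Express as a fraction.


Specificity = TN / (TN + FP) = 77 / 85 = 77/85.

77/85


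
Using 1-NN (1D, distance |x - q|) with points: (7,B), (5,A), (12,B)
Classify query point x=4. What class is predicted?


Distances: |7-4|=3, |5-4|=1, |12-4|=8. 1 nearest: (5,A). Counts: {'A': 1}. Majority class: A.

A


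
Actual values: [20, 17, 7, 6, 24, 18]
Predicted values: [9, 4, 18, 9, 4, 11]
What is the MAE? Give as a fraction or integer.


MAE = (1/6) * (|20-9|=11 + |17-4|=13 + |7-18|=11 + |6-9|=3 + |24-4|=20 + |18-11|=7). Sum = 65. MAE = 65/6.

65/6


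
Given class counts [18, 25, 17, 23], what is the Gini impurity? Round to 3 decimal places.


Total = 83. Proportions: 18/83, 25/83, 17/83, 23/83. sum(p_i^2) = 0.2565. Gini = 1 - 0.2565 = 0.7435, which rounds to 0.744.

0.744


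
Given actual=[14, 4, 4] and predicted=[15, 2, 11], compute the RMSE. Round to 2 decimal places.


MSE = 18.0000. RMSE = sqrt(18.0000) = 4.24.

4.24


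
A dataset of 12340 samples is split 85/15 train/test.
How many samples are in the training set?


Test set = 12340 * 15% = 1851. Training set = 12340 - 1851 = 10489.

10489


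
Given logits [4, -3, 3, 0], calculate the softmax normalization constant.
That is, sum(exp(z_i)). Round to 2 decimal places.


Denom = e^4=54.5982 + e^-3=0.0498 + e^3=20.0855 + e^0=1.0000. Sum = 75.7335, which rounds to 75.73.

75.73


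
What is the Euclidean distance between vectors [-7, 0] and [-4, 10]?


d = sqrt(sum of squared differences). (-7--4)^2=9, (0-10)^2=100. Sum = 109.

sqrt(109)


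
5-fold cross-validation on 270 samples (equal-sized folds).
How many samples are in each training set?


Each validation fold has 270/5 = 54 samples. Training set = 270 - 54 = 216.

216


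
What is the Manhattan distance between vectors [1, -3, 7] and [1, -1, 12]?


d = sum of absolute differences: |1-1|=0 + |-3--1|=2 + |7-12|=5 = 7.

7


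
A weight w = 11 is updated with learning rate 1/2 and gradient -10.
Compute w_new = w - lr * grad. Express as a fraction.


w_new = 11 - 1/2 * -10 = 11 - -5 = 16.

16


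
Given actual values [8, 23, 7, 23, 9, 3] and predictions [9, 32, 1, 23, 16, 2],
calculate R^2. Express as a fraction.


Mean(y) = 73/6. SS_res = 168. SS_tot = 2237/6. R^2 = 1 - 168/(2237/6) = 1229/2237.

1229/2237


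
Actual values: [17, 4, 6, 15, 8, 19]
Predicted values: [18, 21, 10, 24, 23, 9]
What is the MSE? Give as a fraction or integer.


MSE = (1/6) * ((17-18)^2=1 + (4-21)^2=289 + (6-10)^2=16 + (15-24)^2=81 + (8-23)^2=225 + (19-9)^2=100). Sum = 712. MSE = 356/3.

356/3


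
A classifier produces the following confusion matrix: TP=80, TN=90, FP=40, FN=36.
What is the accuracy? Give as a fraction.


Accuracy = (TP + TN) / (TP + TN + FP + FN) = (80 + 90) / 246 = 85/123.

85/123


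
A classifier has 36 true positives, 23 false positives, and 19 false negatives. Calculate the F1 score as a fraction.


Precision = 36/59 = 36/59. Recall = 36/55 = 36/55. F1 = 2*P*R/(P+R) = 12/19.

12/19


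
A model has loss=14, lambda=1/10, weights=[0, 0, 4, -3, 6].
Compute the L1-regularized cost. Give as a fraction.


L1 norm = sum(|w|) = 13. J = 14 + 1/10 * 13 = 153/10.

153/10


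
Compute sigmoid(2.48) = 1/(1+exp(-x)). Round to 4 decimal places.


sigma(2.48) = 1/(1+e^(-2.48)) = 1/(1+0.083743) = 1/1.083743 = 0.9227.

0.9227


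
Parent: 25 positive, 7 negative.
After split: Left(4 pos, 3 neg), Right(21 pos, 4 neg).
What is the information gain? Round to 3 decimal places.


H(parent) = 0.7579. H(left) = 0.9852, H(right) = 0.6343. Weighted = (7/32)*0.9852 + (25/32)*0.6343 = 0.7111. IG = 0.7579 - 0.7111 = 0.0468, which rounds to 0.047.

0.047


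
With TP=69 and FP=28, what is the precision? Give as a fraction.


Precision = TP / (TP + FP) = 69 / 97 = 69/97.

69/97


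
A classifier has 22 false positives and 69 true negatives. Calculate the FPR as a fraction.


FPR = FP / (FP + TN) = 22 / 91 = 22/91.

22/91


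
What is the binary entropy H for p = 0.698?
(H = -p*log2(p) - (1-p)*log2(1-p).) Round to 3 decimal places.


H = -0.698*log2(0.698) - 0.302*log2(0.302) = 0.884.

0.884


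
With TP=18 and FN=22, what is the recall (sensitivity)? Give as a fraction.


Recall = TP / (TP + FN) = 18 / 40 = 9/20.

9/20


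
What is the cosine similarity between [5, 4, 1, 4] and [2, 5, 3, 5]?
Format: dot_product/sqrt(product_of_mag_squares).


dot = 53. |a|^2 = 58, |b|^2 = 63. cos = 53/sqrt(3654).

53/sqrt(3654)


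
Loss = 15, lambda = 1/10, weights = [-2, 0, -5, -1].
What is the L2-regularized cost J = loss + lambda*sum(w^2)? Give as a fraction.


L2 sq norm = sum(w^2) = 30. J = 15 + 1/10 * 30 = 18.

18


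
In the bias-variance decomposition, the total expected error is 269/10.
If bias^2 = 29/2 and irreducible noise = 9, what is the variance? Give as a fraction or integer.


Total error = bias^2 + variance + irreducible noise. So variance = 269/10 - 29/2 - 9 = 17/5.

17/5


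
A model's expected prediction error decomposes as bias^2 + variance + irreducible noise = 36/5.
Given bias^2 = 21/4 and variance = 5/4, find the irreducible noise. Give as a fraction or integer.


Total error = bias^2 + variance + irreducible noise. So irreducible noise = 36/5 - 21/4 - 5/4 = 7/10.

7/10


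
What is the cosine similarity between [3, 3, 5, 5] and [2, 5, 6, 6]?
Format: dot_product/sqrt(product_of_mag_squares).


dot = 81. |a|^2 = 68, |b|^2 = 101. cos = 81/sqrt(6868).

81/sqrt(6868)


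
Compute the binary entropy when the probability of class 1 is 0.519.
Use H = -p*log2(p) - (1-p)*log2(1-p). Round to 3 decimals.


H = -0.519*log2(0.519) - 0.481*log2(0.481) = 0.999.

0.999


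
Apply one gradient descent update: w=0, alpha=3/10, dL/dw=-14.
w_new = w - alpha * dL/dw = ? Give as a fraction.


w_new = 0 - 3/10 * -14 = 0 - -21/5 = 21/5.

21/5


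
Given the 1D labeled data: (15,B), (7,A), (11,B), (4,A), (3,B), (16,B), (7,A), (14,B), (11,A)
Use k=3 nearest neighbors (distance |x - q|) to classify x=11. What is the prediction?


Distances: |15-11|=4, |7-11|=4, |11-11|=0, |4-11|=7, |3-11|=8, |16-11|=5, |7-11|=4, |14-11|=3, |11-11|=0. 3 nearest: (11,A), (11,B), (14,B). Counts: {'A': 1, 'B': 2}. Majority class: B.

B


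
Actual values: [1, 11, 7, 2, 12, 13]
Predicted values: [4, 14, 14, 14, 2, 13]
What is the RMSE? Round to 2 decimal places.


MSE = 51.8333. RMSE = sqrt(51.8333) = 7.20.

7.20


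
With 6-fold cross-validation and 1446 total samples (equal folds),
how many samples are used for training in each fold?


Each validation fold has 1446/6 = 241 samples. Training set = 1446 - 241 = 1205.

1205


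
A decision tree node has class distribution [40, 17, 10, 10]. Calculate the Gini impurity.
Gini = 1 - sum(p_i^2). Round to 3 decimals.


Total = 77. Proportions: 40/77, 17/77, 10/77, 10/77. sum(p_i^2) = 0.3523. Gini = 1 - 0.3523 = 0.6477, which rounds to 0.648.

0.648


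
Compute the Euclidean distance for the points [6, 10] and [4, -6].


d = sqrt(sum of squared differences). (6-4)^2=4, (10--6)^2=256. Sum = 260.

sqrt(260)


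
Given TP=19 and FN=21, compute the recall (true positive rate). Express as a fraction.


Recall = TP / (TP + FN) = 19 / 40 = 19/40.

19/40


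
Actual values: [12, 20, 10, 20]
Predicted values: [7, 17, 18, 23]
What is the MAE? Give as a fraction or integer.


MAE = (1/4) * (|12-7|=5 + |20-17|=3 + |10-18|=8 + |20-23|=3). Sum = 19. MAE = 19/4.

19/4


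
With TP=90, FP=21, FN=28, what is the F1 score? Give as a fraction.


Precision = 90/111 = 30/37. Recall = 90/118 = 45/59. F1 = 2*P*R/(P+R) = 180/229.

180/229


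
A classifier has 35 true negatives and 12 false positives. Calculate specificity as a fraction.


Specificity = TN / (TN + FP) = 35 / 47 = 35/47.

35/47


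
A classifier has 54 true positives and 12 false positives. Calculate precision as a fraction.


Precision = TP / (TP + FP) = 54 / 66 = 9/11.

9/11


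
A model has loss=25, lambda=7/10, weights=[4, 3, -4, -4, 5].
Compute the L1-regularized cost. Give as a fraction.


L1 norm = sum(|w|) = 20. J = 25 + 7/10 * 20 = 39.

39


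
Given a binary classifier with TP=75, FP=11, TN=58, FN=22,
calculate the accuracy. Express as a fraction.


Accuracy = (TP + TN) / (TP + TN + FP + FN) = (75 + 58) / 166 = 133/166.

133/166


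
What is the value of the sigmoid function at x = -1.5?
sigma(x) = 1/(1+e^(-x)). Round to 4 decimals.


sigma(-1.5) = 1/(1+e^(1.5)) = 1/(1+4.481689) = 1/5.481689 = 0.1824.

0.1824


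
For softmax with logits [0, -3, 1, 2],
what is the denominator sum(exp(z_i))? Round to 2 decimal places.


Denom = e^0=1.0000 + e^-3=0.0498 + e^1=2.7183 + e^2=7.3891. Sum = 11.1572, which rounds to 11.16.

11.16


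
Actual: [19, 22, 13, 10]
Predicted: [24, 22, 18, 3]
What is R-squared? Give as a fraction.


Mean(y) = 16. SS_res = 99. SS_tot = 90. R^2 = 1 - 99/(90) = -1/10.

-1/10


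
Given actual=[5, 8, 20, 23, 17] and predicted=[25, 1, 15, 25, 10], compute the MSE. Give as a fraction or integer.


MSE = (1/5) * ((5-25)^2=400 + (8-1)^2=49 + (20-15)^2=25 + (23-25)^2=4 + (17-10)^2=49). Sum = 527. MSE = 527/5.

527/5


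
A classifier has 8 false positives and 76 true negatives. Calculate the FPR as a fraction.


FPR = FP / (FP + TN) = 8 / 84 = 2/21.

2/21


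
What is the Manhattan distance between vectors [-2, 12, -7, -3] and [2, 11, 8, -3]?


d = sum of absolute differences: |-2-2|=4 + |12-11|=1 + |-7-8|=15 + |-3--3|=0 = 20.

20


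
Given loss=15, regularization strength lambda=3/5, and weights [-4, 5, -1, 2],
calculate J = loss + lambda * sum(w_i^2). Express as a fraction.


L2 sq norm = sum(w^2) = 46. J = 15 + 3/5 * 46 = 213/5.

213/5


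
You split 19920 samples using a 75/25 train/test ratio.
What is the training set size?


Test set = 19920 * 25% = 4980. Training set = 19920 - 4980 = 14940.

14940


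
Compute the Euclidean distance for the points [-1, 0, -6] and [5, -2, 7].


d = sqrt(sum of squared differences). (-1-5)^2=36, (0--2)^2=4, (-6-7)^2=169. Sum = 209.

sqrt(209)


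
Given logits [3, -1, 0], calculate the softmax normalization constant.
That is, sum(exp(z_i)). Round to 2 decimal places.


Denom = e^3=20.0855 + e^-1=0.3679 + e^0=1.0000. Sum = 21.4534, which rounds to 21.45.

21.45


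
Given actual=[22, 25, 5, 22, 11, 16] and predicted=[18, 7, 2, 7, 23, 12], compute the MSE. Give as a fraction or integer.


MSE = (1/6) * ((22-18)^2=16 + (25-7)^2=324 + (5-2)^2=9 + (22-7)^2=225 + (11-23)^2=144 + (16-12)^2=16). Sum = 734. MSE = 367/3.

367/3


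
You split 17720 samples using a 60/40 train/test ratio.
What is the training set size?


Test set = 17720 * 40% = 7088. Training set = 17720 - 7088 = 10632.

10632


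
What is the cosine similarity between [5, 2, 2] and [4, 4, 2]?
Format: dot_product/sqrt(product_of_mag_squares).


dot = 32. |a|^2 = 33, |b|^2 = 36. cos = 32/sqrt(1188).

32/sqrt(1188)


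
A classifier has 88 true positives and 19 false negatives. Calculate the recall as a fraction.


Recall = TP / (TP + FN) = 88 / 107 = 88/107.

88/107


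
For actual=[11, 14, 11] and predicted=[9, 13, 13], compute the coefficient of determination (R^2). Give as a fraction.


Mean(y) = 12. SS_res = 9. SS_tot = 6. R^2 = 1 - 9/(6) = -1/2.

-1/2


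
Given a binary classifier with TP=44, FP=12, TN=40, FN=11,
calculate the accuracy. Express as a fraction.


Accuracy = (TP + TN) / (TP + TN + FP + FN) = (44 + 40) / 107 = 84/107.

84/107


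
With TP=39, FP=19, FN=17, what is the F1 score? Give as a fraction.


Precision = 39/58 = 39/58. Recall = 39/56 = 39/56. F1 = 2*P*R/(P+R) = 13/19.

13/19


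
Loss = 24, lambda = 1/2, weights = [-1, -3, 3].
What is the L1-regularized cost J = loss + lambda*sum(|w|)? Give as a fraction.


L1 norm = sum(|w|) = 7. J = 24 + 1/2 * 7 = 55/2.

55/2


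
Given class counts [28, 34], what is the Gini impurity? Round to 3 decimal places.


Total = 62. Proportions: 28/62, 34/62. sum(p_i^2) = 0.5047. Gini = 1 - 0.5047 = 0.4953, which rounds to 0.495.

0.495


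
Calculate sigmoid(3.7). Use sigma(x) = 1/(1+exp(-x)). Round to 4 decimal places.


sigma(3.7) = 1/(1+e^(-3.7)) = 1/(1+0.024724) = 1/1.024724 = 0.9759.

0.9759


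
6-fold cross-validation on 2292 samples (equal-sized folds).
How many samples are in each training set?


Each validation fold has 2292/6 = 382 samples. Training set = 2292 - 382 = 1910.

1910


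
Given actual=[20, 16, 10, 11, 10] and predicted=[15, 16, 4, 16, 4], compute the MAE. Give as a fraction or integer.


MAE = (1/5) * (|20-15|=5 + |16-16|=0 + |10-4|=6 + |11-16|=5 + |10-4|=6). Sum = 22. MAE = 22/5.

22/5


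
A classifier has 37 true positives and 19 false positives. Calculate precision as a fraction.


Precision = TP / (TP + FP) = 37 / 56 = 37/56.

37/56


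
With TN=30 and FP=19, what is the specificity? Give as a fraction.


Specificity = TN / (TN + FP) = 30 / 49 = 30/49.

30/49


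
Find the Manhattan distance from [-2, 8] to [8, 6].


d = sum of absolute differences: |-2-8|=10 + |8-6|=2 = 12.

12


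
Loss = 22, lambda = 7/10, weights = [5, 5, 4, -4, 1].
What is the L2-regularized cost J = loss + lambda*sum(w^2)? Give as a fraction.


L2 sq norm = sum(w^2) = 83. J = 22 + 7/10 * 83 = 801/10.

801/10


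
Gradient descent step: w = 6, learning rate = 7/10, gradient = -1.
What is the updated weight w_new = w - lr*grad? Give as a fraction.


w_new = 6 - 7/10 * -1 = 6 - -7/10 = 67/10.

67/10


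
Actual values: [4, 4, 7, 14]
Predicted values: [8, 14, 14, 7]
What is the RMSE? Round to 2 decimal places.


MSE = 53.5000. RMSE = sqrt(53.5000) = 7.31.

7.31


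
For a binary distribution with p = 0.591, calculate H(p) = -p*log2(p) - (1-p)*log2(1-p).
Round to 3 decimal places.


H = -0.591*log2(0.591) - 0.409*log2(0.409) = 0.976.

0.976


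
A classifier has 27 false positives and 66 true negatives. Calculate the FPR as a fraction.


FPR = FP / (FP + TN) = 27 / 93 = 9/31.

9/31


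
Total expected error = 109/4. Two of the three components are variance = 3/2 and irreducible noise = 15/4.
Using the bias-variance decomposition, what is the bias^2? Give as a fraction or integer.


Total error = bias^2 + variance + irreducible noise. So bias^2 = 109/4 - 3/2 - 15/4 = 22.

22


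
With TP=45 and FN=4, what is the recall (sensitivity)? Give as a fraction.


Recall = TP / (TP + FN) = 45 / 49 = 45/49.

45/49


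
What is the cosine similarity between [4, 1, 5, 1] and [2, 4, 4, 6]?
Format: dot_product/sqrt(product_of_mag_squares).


dot = 38. |a|^2 = 43, |b|^2 = 72. cos = 38/sqrt(3096).

38/sqrt(3096)


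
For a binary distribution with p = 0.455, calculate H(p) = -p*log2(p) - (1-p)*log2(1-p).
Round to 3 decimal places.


H = -0.455*log2(0.455) - 0.545*log2(0.545) = 0.994.

0.994


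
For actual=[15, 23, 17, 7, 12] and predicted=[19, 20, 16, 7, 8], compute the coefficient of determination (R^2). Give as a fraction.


Mean(y) = 74/5. SS_res = 42. SS_tot = 704/5. R^2 = 1 - 42/(704/5) = 247/352.

247/352


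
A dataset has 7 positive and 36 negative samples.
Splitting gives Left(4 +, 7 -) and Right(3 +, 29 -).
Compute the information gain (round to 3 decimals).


H(parent) = 0.6409. H(left) = 0.9457, H(right) = 0.4489. Weighted = (11/43)*0.9457 + (32/43)*0.4489 = 0.5760. IG = 0.6409 - 0.5760 = 0.0649, which rounds to 0.065.

0.065


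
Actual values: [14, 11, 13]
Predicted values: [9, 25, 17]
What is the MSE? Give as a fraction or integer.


MSE = (1/3) * ((14-9)^2=25 + (11-25)^2=196 + (13-17)^2=16). Sum = 237. MSE = 79.

79


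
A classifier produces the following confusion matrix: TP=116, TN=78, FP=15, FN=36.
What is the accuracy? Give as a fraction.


Accuracy = (TP + TN) / (TP + TN + FP + FN) = (116 + 78) / 245 = 194/245.

194/245


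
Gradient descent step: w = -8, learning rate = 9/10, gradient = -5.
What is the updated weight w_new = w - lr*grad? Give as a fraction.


w_new = -8 - 9/10 * -5 = -8 - -9/2 = -7/2.

-7/2


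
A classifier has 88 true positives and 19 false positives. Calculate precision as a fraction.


Precision = TP / (TP + FP) = 88 / 107 = 88/107.

88/107


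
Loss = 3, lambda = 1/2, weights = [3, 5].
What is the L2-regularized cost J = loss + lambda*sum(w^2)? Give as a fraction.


L2 sq norm = sum(w^2) = 34. J = 3 + 1/2 * 34 = 20.

20


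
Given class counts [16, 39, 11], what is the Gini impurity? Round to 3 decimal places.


Total = 66. Proportions: 16/66, 39/66, 11/66. sum(p_i^2) = 0.4357. Gini = 1 - 0.4357 = 0.5643, which rounds to 0.564.

0.564


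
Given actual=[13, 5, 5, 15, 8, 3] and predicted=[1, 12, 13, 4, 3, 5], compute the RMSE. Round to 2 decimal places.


MSE = 67.8333. RMSE = sqrt(67.8333) = 8.24.

8.24


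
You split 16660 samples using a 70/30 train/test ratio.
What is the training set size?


Test set = 16660 * 30% = 4998. Training set = 16660 - 4998 = 11662.

11662


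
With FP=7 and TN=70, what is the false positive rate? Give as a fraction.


FPR = FP / (FP + TN) = 7 / 77 = 1/11.

1/11


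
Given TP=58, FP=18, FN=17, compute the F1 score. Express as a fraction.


Precision = 58/76 = 29/38. Recall = 58/75 = 58/75. F1 = 2*P*R/(P+R) = 116/151.

116/151


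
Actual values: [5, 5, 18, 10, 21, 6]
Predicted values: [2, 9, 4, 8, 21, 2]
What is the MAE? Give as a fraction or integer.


MAE = (1/6) * (|5-2|=3 + |5-9|=4 + |18-4|=14 + |10-8|=2 + |21-21|=0 + |6-2|=4). Sum = 27. MAE = 9/2.

9/2


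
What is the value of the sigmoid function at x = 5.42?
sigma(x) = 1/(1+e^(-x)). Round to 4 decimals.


sigma(5.42) = 1/(1+e^(-5.42)) = 1/(1+0.004427) = 1/1.004427 = 0.9956.

0.9956


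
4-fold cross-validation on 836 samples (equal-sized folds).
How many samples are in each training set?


Each validation fold has 836/4 = 209 samples. Training set = 836 - 209 = 627.

627


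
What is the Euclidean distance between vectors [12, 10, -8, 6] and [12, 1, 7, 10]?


d = sqrt(sum of squared differences). (12-12)^2=0, (10-1)^2=81, (-8-7)^2=225, (6-10)^2=16. Sum = 322.

sqrt(322)


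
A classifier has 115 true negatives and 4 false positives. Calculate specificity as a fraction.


Specificity = TN / (TN + FP) = 115 / 119 = 115/119.

115/119


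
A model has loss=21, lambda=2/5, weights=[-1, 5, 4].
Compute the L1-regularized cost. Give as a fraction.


L1 norm = sum(|w|) = 10. J = 21 + 2/5 * 10 = 25.

25


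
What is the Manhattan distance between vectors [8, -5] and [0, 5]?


d = sum of absolute differences: |8-0|=8 + |-5-5|=10 = 18.

18


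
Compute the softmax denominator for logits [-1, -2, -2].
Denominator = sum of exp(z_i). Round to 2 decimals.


Denom = e^-1=0.3679 + e^-2=0.1353 + e^-2=0.1353. Sum = 0.6385, which rounds to 0.64.

0.64


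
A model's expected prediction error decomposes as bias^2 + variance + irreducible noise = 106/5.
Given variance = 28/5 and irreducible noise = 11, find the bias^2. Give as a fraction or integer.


Total error = bias^2 + variance + irreducible noise. So bias^2 = 106/5 - 28/5 - 11 = 23/5.

23/5


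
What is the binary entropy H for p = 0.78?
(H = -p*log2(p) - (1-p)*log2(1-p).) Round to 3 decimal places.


H = -0.78*log2(0.78) - 0.22*log2(0.22) = 0.760.

0.760


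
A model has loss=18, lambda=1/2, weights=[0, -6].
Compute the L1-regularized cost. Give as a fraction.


L1 norm = sum(|w|) = 6. J = 18 + 1/2 * 6 = 21.

21


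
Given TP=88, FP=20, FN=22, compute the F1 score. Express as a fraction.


Precision = 88/108 = 22/27. Recall = 88/110 = 4/5. F1 = 2*P*R/(P+R) = 88/109.

88/109


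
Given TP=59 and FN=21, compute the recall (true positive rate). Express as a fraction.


Recall = TP / (TP + FN) = 59 / 80 = 59/80.

59/80


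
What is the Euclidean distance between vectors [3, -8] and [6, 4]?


d = sqrt(sum of squared differences). (3-6)^2=9, (-8-4)^2=144. Sum = 153.

sqrt(153)


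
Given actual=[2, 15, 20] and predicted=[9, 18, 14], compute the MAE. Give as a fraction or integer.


MAE = (1/3) * (|2-9|=7 + |15-18|=3 + |20-14|=6). Sum = 16. MAE = 16/3.

16/3


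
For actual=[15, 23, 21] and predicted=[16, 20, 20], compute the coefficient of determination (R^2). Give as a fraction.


Mean(y) = 59/3. SS_res = 11. SS_tot = 104/3. R^2 = 1 - 11/(104/3) = 71/104.

71/104


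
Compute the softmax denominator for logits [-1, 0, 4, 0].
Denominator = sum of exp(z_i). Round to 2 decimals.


Denom = e^-1=0.3679 + e^0=1.0000 + e^4=54.5982 + e^0=1.0000. Sum = 56.9661, which rounds to 56.97.

56.97


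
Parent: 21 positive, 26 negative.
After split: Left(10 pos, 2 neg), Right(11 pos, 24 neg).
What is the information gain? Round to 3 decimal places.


H(parent) = 0.9918. H(left) = 0.6500, H(right) = 0.8981. Weighted = (12/47)*0.6500 + (35/47)*0.8981 = 0.8348. IG = 0.9918 - 0.8348 = 0.1570, which rounds to 0.157.

0.157


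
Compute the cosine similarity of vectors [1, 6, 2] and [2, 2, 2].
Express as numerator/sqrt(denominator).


dot = 18. |a|^2 = 41, |b|^2 = 12. cos = 18/sqrt(492).

18/sqrt(492)


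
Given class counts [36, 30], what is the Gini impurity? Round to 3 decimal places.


Total = 66. Proportions: 36/66, 30/66. sum(p_i^2) = 0.5041. Gini = 1 - 0.5041 = 0.4959, which rounds to 0.496.

0.496


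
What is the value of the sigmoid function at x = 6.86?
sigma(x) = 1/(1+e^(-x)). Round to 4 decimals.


sigma(6.86) = 1/(1+e^(-6.86)) = 1/(1+0.001049) = 1/1.001049 = 0.9990.

0.9990


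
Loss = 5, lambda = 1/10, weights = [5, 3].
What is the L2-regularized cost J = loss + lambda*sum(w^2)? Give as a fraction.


L2 sq norm = sum(w^2) = 34. J = 5 + 1/10 * 34 = 42/5.

42/5


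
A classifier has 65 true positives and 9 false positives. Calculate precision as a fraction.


Precision = TP / (TP + FP) = 65 / 74 = 65/74.

65/74


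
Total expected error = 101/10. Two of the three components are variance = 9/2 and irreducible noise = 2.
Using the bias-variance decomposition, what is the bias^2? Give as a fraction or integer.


Total error = bias^2 + variance + irreducible noise. So bias^2 = 101/10 - 9/2 - 2 = 18/5.

18/5


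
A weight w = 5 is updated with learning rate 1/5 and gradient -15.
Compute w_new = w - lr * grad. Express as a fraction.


w_new = 5 - 1/5 * -15 = 5 - -3 = 8.

8


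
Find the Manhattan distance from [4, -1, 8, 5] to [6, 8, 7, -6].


d = sum of absolute differences: |4-6|=2 + |-1-8|=9 + |8-7|=1 + |5--6|=11 = 23.

23


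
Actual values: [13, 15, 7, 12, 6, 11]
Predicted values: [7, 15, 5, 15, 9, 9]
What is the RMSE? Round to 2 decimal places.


MSE = 10.3333. RMSE = sqrt(10.3333) = 3.21.

3.21


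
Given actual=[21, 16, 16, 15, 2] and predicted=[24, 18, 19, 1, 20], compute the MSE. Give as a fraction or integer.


MSE = (1/5) * ((21-24)^2=9 + (16-18)^2=4 + (16-19)^2=9 + (15-1)^2=196 + (2-20)^2=324). Sum = 542. MSE = 542/5.

542/5


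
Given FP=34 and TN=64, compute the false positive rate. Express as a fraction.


FPR = FP / (FP + TN) = 34 / 98 = 17/49.

17/49


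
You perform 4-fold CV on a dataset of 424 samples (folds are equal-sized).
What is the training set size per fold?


Each validation fold has 424/4 = 106 samples. Training set = 424 - 106 = 318.

318


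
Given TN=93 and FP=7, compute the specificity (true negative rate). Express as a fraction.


Specificity = TN / (TN + FP) = 93 / 100 = 93/100.

93/100


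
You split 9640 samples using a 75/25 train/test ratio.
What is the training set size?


Test set = 9640 * 25% = 2410. Training set = 9640 - 2410 = 7230.

7230


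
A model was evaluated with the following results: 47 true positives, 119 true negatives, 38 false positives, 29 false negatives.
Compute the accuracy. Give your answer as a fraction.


Accuracy = (TP + TN) / (TP + TN + FP + FN) = (47 + 119) / 233 = 166/233.

166/233


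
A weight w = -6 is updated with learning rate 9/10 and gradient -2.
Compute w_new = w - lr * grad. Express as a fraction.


w_new = -6 - 9/10 * -2 = -6 - -9/5 = -21/5.

-21/5


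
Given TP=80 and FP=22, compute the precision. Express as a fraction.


Precision = TP / (TP + FP) = 80 / 102 = 40/51.

40/51


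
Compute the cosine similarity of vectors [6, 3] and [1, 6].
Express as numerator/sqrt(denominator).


dot = 24. |a|^2 = 45, |b|^2 = 37. cos = 24/sqrt(1665).

24/sqrt(1665)


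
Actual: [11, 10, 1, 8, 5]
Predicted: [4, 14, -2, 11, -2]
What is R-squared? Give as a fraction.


Mean(y) = 7. SS_res = 132. SS_tot = 66. R^2 = 1 - 132/(66) = -1.

-1


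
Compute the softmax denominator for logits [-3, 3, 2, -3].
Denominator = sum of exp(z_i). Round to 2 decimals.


Denom = e^-3=0.0498 + e^3=20.0855 + e^2=7.3891 + e^-3=0.0498. Sum = 27.5742, which rounds to 27.57.

27.57


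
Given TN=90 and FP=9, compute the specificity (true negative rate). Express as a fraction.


Specificity = TN / (TN + FP) = 90 / 99 = 10/11.

10/11


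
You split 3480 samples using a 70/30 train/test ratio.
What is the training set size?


Test set = 3480 * 30% = 1044. Training set = 3480 - 1044 = 2436.

2436


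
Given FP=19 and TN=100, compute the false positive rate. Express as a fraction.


FPR = FP / (FP + TN) = 19 / 119 = 19/119.

19/119


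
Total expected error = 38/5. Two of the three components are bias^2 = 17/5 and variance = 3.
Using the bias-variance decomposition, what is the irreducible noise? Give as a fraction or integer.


Total error = bias^2 + variance + irreducible noise. So irreducible noise = 38/5 - 17/5 - 3 = 6/5.

6/5


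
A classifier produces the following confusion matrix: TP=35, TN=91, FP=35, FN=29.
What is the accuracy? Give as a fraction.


Accuracy = (TP + TN) / (TP + TN + FP + FN) = (35 + 91) / 190 = 63/95.

63/95


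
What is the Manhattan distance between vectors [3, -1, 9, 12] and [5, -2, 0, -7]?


d = sum of absolute differences: |3-5|=2 + |-1--2|=1 + |9-0|=9 + |12--7|=19 = 31.

31


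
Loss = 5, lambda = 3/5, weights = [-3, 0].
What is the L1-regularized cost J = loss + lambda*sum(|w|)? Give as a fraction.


L1 norm = sum(|w|) = 3. J = 5 + 3/5 * 3 = 34/5.

34/5


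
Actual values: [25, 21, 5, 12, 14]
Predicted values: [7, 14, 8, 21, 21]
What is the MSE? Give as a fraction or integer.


MSE = (1/5) * ((25-7)^2=324 + (21-14)^2=49 + (5-8)^2=9 + (12-21)^2=81 + (14-21)^2=49). Sum = 512. MSE = 512/5.

512/5


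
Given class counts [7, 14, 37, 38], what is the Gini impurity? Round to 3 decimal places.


Total = 96. Proportions: 7/96, 14/96, 37/96, 38/96. sum(p_i^2) = 0.3318. Gini = 1 - 0.3318 = 0.6682, which rounds to 0.668.

0.668


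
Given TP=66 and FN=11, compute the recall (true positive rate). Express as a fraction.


Recall = TP / (TP + FN) = 66 / 77 = 6/7.

6/7


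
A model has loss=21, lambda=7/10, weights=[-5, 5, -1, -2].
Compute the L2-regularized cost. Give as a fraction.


L2 sq norm = sum(w^2) = 55. J = 21 + 7/10 * 55 = 119/2.

119/2


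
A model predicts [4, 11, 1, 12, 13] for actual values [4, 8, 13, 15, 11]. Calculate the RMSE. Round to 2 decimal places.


MSE = 33.2000. RMSE = sqrt(33.2000) = 5.76.

5.76


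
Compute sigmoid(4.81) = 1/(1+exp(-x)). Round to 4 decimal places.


sigma(4.81) = 1/(1+e^(-4.81)) = 1/(1+0.008148) = 1/1.008148 = 0.9919.

0.9919


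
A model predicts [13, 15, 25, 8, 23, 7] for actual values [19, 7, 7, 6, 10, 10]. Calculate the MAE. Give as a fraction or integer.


MAE = (1/6) * (|19-13|=6 + |7-15|=8 + |7-25|=18 + |6-8|=2 + |10-23|=13 + |10-7|=3). Sum = 50. MAE = 25/3.

25/3


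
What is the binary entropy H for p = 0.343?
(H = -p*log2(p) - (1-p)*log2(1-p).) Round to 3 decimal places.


H = -0.343*log2(0.343) - 0.657*log2(0.657) = 0.928.

0.928


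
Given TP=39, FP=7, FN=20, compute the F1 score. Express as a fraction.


Precision = 39/46 = 39/46. Recall = 39/59 = 39/59. F1 = 2*P*R/(P+R) = 26/35.

26/35


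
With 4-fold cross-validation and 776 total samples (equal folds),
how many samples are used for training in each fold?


Each validation fold has 776/4 = 194 samples. Training set = 776 - 194 = 582.

582


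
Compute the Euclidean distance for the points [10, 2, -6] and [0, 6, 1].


d = sqrt(sum of squared differences). (10-0)^2=100, (2-6)^2=16, (-6-1)^2=49. Sum = 165.

sqrt(165)


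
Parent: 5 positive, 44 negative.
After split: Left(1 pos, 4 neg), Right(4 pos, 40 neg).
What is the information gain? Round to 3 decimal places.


H(parent) = 0.4754. H(left) = 0.7219, H(right) = 0.4395. Weighted = (5/49)*0.7219 + (44/49)*0.4395 = 0.4683. IG = 0.4754 - 0.4683 = 0.0071, which rounds to 0.007.

0.007


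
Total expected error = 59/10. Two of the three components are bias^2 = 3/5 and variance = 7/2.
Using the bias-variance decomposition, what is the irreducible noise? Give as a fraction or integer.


Total error = bias^2 + variance + irreducible noise. So irreducible noise = 59/10 - 3/5 - 7/2 = 9/5.

9/5


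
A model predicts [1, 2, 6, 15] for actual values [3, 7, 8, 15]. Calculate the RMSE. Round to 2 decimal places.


MSE = 8.2500. RMSE = sqrt(8.2500) = 2.87.

2.87


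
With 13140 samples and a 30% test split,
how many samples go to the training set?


Test set = 13140 * 30% = 3942. Training set = 13140 - 3942 = 9198.

9198


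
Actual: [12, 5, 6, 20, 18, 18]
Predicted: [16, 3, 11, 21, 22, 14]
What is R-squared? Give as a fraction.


Mean(y) = 79/6. SS_res = 78. SS_tot = 1277/6. R^2 = 1 - 78/(1277/6) = 809/1277.

809/1277


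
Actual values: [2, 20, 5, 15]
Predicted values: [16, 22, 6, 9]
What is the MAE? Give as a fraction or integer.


MAE = (1/4) * (|2-16|=14 + |20-22|=2 + |5-6|=1 + |15-9|=6). Sum = 23. MAE = 23/4.

23/4


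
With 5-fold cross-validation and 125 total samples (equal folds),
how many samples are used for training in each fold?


Each validation fold has 125/5 = 25 samples. Training set = 125 - 25 = 100.

100


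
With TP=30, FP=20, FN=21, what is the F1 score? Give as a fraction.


Precision = 30/50 = 3/5. Recall = 30/51 = 10/17. F1 = 2*P*R/(P+R) = 60/101.

60/101


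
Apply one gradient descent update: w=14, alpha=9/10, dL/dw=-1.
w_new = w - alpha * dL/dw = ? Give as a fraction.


w_new = 14 - 9/10 * -1 = 14 - -9/10 = 149/10.

149/10


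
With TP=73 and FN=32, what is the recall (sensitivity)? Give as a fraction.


Recall = TP / (TP + FN) = 73 / 105 = 73/105.

73/105


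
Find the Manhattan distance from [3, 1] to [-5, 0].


d = sum of absolute differences: |3--5|=8 + |1-0|=1 = 9.

9


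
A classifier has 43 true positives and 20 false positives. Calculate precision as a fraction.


Precision = TP / (TP + FP) = 43 / 63 = 43/63.

43/63


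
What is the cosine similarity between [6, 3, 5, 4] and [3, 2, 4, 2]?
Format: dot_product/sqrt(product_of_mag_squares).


dot = 52. |a|^2 = 86, |b|^2 = 33. cos = 52/sqrt(2838).

52/sqrt(2838)


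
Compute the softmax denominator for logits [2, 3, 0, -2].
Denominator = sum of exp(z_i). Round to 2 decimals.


Denom = e^2=7.3891 + e^3=20.0855 + e^0=1.0000 + e^-2=0.1353. Sum = 28.6099, which rounds to 28.61.

28.61


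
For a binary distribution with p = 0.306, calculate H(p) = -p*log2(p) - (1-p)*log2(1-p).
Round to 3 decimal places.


H = -0.306*log2(0.306) - 0.694*log2(0.694) = 0.889.

0.889


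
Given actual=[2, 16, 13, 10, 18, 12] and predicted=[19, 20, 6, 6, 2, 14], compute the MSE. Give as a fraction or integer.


MSE = (1/6) * ((2-19)^2=289 + (16-20)^2=16 + (13-6)^2=49 + (10-6)^2=16 + (18-2)^2=256 + (12-14)^2=4). Sum = 630. MSE = 105.

105


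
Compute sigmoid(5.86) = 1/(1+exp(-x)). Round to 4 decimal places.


sigma(5.86) = 1/(1+e^(-5.86)) = 1/(1+0.002851) = 1/1.002851 = 0.9972.

0.9972


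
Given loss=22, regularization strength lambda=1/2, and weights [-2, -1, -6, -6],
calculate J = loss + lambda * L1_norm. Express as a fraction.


L1 norm = sum(|w|) = 15. J = 22 + 1/2 * 15 = 59/2.

59/2


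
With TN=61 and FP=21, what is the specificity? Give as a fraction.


Specificity = TN / (TN + FP) = 61 / 82 = 61/82.

61/82


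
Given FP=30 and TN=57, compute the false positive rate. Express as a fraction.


FPR = FP / (FP + TN) = 30 / 87 = 10/29.

10/29


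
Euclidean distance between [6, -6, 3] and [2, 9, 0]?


d = sqrt(sum of squared differences). (6-2)^2=16, (-6-9)^2=225, (3-0)^2=9. Sum = 250.

sqrt(250)


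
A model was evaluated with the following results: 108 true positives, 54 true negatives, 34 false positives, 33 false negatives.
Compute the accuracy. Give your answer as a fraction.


Accuracy = (TP + TN) / (TP + TN + FP + FN) = (108 + 54) / 229 = 162/229.

162/229


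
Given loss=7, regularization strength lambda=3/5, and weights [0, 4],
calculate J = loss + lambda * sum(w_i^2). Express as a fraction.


L2 sq norm = sum(w^2) = 16. J = 7 + 3/5 * 16 = 83/5.

83/5


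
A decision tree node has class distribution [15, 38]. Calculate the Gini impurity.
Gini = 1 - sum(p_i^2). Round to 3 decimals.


Total = 53. Proportions: 15/53, 38/53. sum(p_i^2) = 0.5942. Gini = 1 - 0.5942 = 0.4058, which rounds to 0.406.

0.406


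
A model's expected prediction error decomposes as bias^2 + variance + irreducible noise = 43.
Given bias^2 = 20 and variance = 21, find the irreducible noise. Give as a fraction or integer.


Total error = bias^2 + variance + irreducible noise. So irreducible noise = 43 - 20 - 21 = 2.

2


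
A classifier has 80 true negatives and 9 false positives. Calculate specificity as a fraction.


Specificity = TN / (TN + FP) = 80 / 89 = 80/89.

80/89


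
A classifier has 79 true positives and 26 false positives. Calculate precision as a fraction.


Precision = TP / (TP + FP) = 79 / 105 = 79/105.

79/105


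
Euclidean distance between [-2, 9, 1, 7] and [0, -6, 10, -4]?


d = sqrt(sum of squared differences). (-2-0)^2=4, (9--6)^2=225, (1-10)^2=81, (7--4)^2=121. Sum = 431.

sqrt(431)


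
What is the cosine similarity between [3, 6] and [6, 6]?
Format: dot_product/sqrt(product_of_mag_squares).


dot = 54. |a|^2 = 45, |b|^2 = 72. cos = 54/sqrt(3240).

54/sqrt(3240)


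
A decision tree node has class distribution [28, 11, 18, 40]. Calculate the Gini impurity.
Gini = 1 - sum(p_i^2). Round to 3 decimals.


Total = 97. Proportions: 28/97, 11/97, 18/97, 40/97. sum(p_i^2) = 0.3007. Gini = 1 - 0.3007 = 0.6993, which rounds to 0.699.

0.699


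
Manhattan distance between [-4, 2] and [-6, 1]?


d = sum of absolute differences: |-4--6|=2 + |2-1|=1 = 3.

3


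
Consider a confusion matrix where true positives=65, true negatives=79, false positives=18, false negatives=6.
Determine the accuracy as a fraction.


Accuracy = (TP + TN) / (TP + TN + FP + FN) = (65 + 79) / 168 = 6/7.

6/7
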